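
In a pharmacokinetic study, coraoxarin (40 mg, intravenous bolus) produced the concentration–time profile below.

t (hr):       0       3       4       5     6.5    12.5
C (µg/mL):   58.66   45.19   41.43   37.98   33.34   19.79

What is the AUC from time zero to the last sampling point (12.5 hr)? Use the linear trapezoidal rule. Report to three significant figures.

AUC = 452 µg/mL·hr

Trapezoidal AUC_0→12.5:
  [0→3]: (58.66+45.19)/2 × 3 = 155.775
  [3→4]: (45.19+41.43)/2 × 1 = 43.31
  [4→5]: (41.43+37.98)/2 × 1 = 39.705
  [5→6.5]: (37.98+33.34)/2 × 1.5 = 53.49
  [6.5→12.5]: (33.34+19.79)/2 × 6 = 159.39
  Sum = 451.67 µg/mL·hr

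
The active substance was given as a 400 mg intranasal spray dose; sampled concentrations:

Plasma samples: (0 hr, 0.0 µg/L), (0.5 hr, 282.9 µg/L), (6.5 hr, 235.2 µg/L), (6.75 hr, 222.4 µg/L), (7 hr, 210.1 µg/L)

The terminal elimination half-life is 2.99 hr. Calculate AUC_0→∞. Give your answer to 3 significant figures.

Trapezoidal AUC_0→7:
  [0→0.5]: (0.0+282.9)/2 × 0.5 = 70.725
  [0.5→6.5]: (282.9+235.2)/2 × 6 = 1554.3
  [6.5→6.75]: (235.2+222.4)/2 × 0.25 = 57.2
  [6.75→7]: (222.4+210.1)/2 × 0.25 = 54.0625
  Sum = 1736.2875 µg/L·hr
k_e = ln2 / t½ = 0.693147 / 2.99 = 0.2318 hr^-1
Extrapolated tail: C_last / k_e = 210.1 / 0.2318 = 906.385
AUC_0→∞ = 1736.2875 + 906.385 = 2642.6725 µg/L·hr

AUC = 2640 µg/L·hr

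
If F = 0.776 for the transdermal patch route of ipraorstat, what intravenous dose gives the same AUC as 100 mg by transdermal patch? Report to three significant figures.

D_iv = 77.6 mg

Systemic exposure from an extravascular dose = F × D_ev, so the equivalent IV dose is F × D_ev.
D_iv = F × D_ev = 0.776 × 100 = 77.6 mg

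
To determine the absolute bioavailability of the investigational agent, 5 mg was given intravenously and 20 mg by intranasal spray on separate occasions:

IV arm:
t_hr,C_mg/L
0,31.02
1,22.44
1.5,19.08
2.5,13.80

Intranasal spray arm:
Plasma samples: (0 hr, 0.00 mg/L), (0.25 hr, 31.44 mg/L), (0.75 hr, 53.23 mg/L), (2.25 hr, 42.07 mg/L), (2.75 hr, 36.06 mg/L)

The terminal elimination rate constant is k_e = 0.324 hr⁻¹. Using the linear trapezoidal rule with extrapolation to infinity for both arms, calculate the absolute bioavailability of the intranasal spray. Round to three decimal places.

F = 0.591

Trapezoidal AUC_0→2.5 (IV):
  [0→1]: (31.02+22.44)/2 × 1 = 26.73
  [1→1.5]: (22.44+19.08)/2 × 0.5 = 10.38
  [1.5→2.5]: (19.08+13.80)/2 × 1 = 16.44
  Sum = 53.55 mg/L·hr
IV tail: 13.80/0.324 = 42.593; AUC_iv,0→∞ = 53.55 + 42.593 = 96.143 mg/L·hr
Trapezoidal AUC_0→2.75 (intranasal spray):
  [0→0.25]: (0.00+31.44)/2 × 0.25 = 3.93
  [0.25→0.75]: (31.44+53.23)/2 × 0.5 = 21.1675
  [0.75→2.25]: (53.23+42.07)/2 × 1.5 = 71.475
  [2.25→2.75]: (42.07+36.06)/2 × 0.5 = 19.5325
  Sum = 116.105 mg/L·hr
intranasal spray tail: 36.06/0.324 = 111.296; AUC_ev,0→∞ = 116.105 + 111.296 = 227.401 mg/L·hr
F = (AUC_ev/D_ev)/(AUC_iv/D_iv) = (227.401/20)/(96.143/5) = 11.37005/19.2286 = 0.5913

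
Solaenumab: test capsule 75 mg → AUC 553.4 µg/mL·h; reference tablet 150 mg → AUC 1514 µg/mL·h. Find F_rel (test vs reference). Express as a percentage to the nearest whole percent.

F_rel = (AUC_test/D_test) / (AUC_ref/D_ref)
      = (553.4/75) / (1514/150)
      = 7.37867 / 10.0933 = 0.7310 = 73.10%

F_rel = 73%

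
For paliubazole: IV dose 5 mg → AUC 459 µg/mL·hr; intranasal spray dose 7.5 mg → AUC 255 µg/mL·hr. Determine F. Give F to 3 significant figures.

F = 0.370

F = (AUC_ev / D_ev) / (AUC_iv / D_iv)
  = (255/7.5) / (459/5)
  = 34 / 91.8 = 0.3704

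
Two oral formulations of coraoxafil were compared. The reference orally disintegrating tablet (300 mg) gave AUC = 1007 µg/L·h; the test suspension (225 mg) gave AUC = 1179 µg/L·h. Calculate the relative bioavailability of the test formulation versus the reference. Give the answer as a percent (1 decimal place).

F_rel = 156.1%

F_rel = (AUC_test/D_test) / (AUC_ref/D_ref)
      = (1179/225) / (1007/300)
      = 5.24 / 3.35667 = 1.5611 = 156.11%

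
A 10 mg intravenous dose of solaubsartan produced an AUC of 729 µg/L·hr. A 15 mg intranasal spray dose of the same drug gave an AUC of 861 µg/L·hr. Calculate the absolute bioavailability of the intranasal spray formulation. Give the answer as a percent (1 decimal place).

F = 78.7%

F = (AUC_ev / D_ev) / (AUC_iv / D_iv)
  = (861/15) / (729/10)
  = 57.4 / 72.9 = 0.7874
  = 78.74%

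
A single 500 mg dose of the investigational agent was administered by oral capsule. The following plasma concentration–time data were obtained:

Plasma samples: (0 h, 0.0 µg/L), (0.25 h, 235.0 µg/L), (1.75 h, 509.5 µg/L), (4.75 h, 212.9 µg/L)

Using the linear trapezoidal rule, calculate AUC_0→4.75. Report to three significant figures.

Trapezoidal AUC_0→4.75:
  [0→0.25]: (0.0+235.0)/2 × 0.25 = 29.375
  [0.25→1.75]: (235.0+509.5)/2 × 1.5 = 558.375
  [1.75→4.75]: (509.5+212.9)/2 × 3 = 1083.6
  Sum = 1671.35 µg/L·h

AUC = 1670 µg/L·h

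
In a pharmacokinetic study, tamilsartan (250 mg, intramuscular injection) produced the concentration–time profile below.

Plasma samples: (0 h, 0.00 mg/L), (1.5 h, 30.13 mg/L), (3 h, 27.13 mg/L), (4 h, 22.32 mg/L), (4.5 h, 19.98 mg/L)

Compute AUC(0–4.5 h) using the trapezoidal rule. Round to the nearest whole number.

AUC = 101 mg/L·h

Trapezoidal AUC_0→4.5:
  [0→1.5]: (0.00+30.13)/2 × 1.5 = 22.5975
  [1.5→3]: (30.13+27.13)/2 × 1.5 = 42.945
  [3→4]: (27.13+22.32)/2 × 1 = 24.725
  [4→4.5]: (22.32+19.98)/2 × 0.5 = 10.575
  Sum = 100.8425 mg/L·h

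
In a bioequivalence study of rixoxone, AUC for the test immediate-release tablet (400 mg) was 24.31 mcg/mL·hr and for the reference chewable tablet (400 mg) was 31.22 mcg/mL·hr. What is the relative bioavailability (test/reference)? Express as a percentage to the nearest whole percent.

F_rel = 78%

F_rel = (AUC_test/D_test) / (AUC_ref/D_ref)
      = (24.31/400) / (31.22/400)
      = 0.060775 / 0.07805 = 0.7787 = 77.87%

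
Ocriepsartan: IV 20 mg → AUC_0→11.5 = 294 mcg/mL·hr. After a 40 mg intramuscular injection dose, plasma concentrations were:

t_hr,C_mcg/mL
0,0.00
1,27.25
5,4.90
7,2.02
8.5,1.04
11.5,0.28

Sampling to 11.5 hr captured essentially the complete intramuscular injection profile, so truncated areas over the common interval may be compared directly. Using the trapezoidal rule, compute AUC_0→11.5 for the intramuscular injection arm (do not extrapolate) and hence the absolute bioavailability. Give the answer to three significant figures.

F = 0.152

Trapezoidal AUC_0→11.5 (intramuscular injection):
  [0→1]: (0.00+27.25)/2 × 1 = 13.625
  [1→5]: (27.25+4.90)/2 × 4 = 64.3
  [5→7]: (4.90+2.02)/2 × 2 = 6.92
  [7→8.5]: (2.02+1.04)/2 × 1.5 = 2.295
  [8.5→11.5]: (1.04+0.28)/2 × 3 = 1.98
  Sum = 89.12 mcg/mL·hr
F = (AUC_ev/D_ev)/(AUC_iv/D_iv) = (89.12/40)/(294/20) = 2.228/14.7 = 0.1516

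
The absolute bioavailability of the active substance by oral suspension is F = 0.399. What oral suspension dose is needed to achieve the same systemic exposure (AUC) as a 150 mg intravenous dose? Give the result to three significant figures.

For equal systemic exposure: F × D_ev = D_iv
D_ev = D_iv / F = 150 / 0.399 = 375.94 mg

D_oral = 376 mg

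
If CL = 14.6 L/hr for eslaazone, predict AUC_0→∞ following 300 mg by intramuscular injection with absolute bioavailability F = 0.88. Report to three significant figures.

AUC = 18.1 mg/L·hr

AUC_0→∞ = F × Dose / CL
        = 0.88 × 300 / 14.6 = 18.0822 mg/L·hr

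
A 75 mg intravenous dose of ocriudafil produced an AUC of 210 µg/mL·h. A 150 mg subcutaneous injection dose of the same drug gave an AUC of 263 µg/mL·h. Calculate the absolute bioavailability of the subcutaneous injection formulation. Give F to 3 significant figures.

F = (AUC_ev / D_ev) / (AUC_iv / D_iv)
  = (263/150) / (210/75)
  = 1.75333 / 2.8 = 0.6262

F = 0.626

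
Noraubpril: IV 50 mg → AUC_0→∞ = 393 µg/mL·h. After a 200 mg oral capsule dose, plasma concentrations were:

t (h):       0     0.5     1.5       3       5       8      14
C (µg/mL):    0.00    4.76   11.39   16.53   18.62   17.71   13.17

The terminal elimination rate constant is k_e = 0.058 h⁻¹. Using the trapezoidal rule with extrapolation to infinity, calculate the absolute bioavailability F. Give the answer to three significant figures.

Trapezoidal AUC_0→14 (oral capsule):
  [0→0.5]: (0.00+4.76)/2 × 0.5 = 1.19
  [0.5→1.5]: (4.76+11.39)/2 × 1 = 8.075
  [1.5→3]: (11.39+16.53)/2 × 1.5 = 20.94
  [3→5]: (16.53+18.62)/2 × 2 = 35.15
  [5→8]: (18.62+17.71)/2 × 3 = 54.495
  [8→14]: (17.71+13.17)/2 × 6 = 92.64
  Sum = 212.49 µg/mL·h
Tail: C_last/k_e = 13.17/0.058 = 227.069
AUC_0→∞ (oral capsule) = 212.49 + 227.069 = 439.559 µg/mL·h
F = (AUC_ev/D_ev)/(AUC_iv/D_iv) = (439.559/200)/(393/50) = 2.197795/7.86 = 0.2796

F = 0.280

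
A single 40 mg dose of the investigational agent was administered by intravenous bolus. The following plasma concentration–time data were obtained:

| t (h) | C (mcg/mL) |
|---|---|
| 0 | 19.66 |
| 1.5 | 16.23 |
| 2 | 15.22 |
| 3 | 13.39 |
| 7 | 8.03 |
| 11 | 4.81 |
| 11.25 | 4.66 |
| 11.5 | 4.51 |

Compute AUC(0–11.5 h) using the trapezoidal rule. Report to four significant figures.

AUC = 119.9 mcg/mL·h

Trapezoidal AUC_0→11.5:
  [0→1.5]: (19.66+16.23)/2 × 1.5 = 26.9175
  [1.5→2]: (16.23+15.22)/2 × 0.5 = 7.8625
  [2→3]: (15.22+13.39)/2 × 1 = 14.305
  [3→7]: (13.39+8.03)/2 × 4 = 42.84
  [7→11]: (8.03+4.81)/2 × 4 = 25.68
  [11→11.25]: (4.81+4.66)/2 × 0.25 = 1.18375
  [11.25→11.5]: (4.66+4.51)/2 × 0.25 = 1.14625
  Sum = 119.935 mcg/mL·h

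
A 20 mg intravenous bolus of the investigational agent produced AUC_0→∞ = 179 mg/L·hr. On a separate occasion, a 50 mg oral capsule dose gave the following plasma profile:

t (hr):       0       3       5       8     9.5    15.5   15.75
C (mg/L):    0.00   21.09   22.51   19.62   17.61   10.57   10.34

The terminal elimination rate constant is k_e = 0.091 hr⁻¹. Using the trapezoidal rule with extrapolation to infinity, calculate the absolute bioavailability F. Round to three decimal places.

Trapezoidal AUC_0→15.75 (oral capsule):
  [0→3]: (0.00+21.09)/2 × 3 = 31.635
  [3→5]: (21.09+22.51)/2 × 2 = 43.6
  [5→8]: (22.51+19.62)/2 × 3 = 63.195
  [8→9.5]: (19.62+17.61)/2 × 1.5 = 27.9225
  [9.5→15.5]: (17.61+10.57)/2 × 6 = 84.54
  [15.5→15.75]: (10.57+10.34)/2 × 0.25 = 2.61375
  Sum = 253.50625 mg/L·hr
Tail: C_last/k_e = 10.34/0.091 = 113.626
AUC_0→∞ (oral capsule) = 253.50625 + 113.626 = 367.13225 mg/L·hr
F = (AUC_ev/D_ev)/(AUC_iv/D_iv) = (367.13225/50)/(179/20) = 7.342645/8.95 = 0.8204

F = 0.820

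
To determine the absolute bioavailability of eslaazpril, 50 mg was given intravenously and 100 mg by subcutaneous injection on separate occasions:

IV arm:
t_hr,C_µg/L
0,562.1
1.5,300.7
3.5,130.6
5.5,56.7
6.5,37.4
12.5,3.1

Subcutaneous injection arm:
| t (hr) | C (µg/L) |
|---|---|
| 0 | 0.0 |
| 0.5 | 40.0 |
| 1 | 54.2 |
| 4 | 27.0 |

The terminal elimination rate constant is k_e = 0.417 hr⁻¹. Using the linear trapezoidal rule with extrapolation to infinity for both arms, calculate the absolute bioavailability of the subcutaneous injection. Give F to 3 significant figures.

Trapezoidal AUC_0→12.5 (IV):
  [0→1.5]: (562.1+300.7)/2 × 1.5 = 647.1
  [1.5→3.5]: (300.7+130.6)/2 × 2 = 431.3
  [3.5→5.5]: (130.6+56.7)/2 × 2 = 187.3
  [5.5→6.5]: (56.7+37.4)/2 × 1 = 47.05
  [6.5→12.5]: (37.4+3.1)/2 × 6 = 121.5
  Sum = 1434.25 µg/L·hr
IV tail: 3.1/0.417 = 7.434; AUC_iv,0→∞ = 1434.25 + 7.434 = 1441.684 µg/L·hr
Trapezoidal AUC_0→4 (subcutaneous injection):
  [0→0.5]: (0.0+40.0)/2 × 0.5 = 10.0
  [0.5→1]: (40.0+54.2)/2 × 0.5 = 23.55
  [1→4]: (54.2+27.0)/2 × 3 = 121.8
  Sum = 155.35 µg/L·hr
subcutaneous injection tail: 27.0/0.417 = 64.748; AUC_ev,0→∞ = 155.35 + 64.748 = 220.098 µg/L·hr
F = (AUC_ev/D_ev)/(AUC_iv/D_iv) = (220.098/100)/(1441.684/50) = 2.20098/28.83368 = 0.0763

F = 0.0763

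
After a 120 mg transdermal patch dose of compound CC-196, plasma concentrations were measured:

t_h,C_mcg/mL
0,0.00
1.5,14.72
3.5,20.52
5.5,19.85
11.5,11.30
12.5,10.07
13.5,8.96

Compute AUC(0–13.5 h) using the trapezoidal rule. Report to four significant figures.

Trapezoidal AUC_0→13.5:
  [0→1.5]: (0.00+14.72)/2 × 1.5 = 11.04
  [1.5→3.5]: (14.72+20.52)/2 × 2 = 35.24
  [3.5→5.5]: (20.52+19.85)/2 × 2 = 40.37
  [5.5→11.5]: (19.85+11.30)/2 × 6 = 93.45
  [11.5→12.5]: (11.30+10.07)/2 × 1 = 10.685
  [12.5→13.5]: (10.07+8.96)/2 × 1 = 9.515
  Sum = 200.3 mcg/mL·h

AUC = 200.3 mcg/mL·h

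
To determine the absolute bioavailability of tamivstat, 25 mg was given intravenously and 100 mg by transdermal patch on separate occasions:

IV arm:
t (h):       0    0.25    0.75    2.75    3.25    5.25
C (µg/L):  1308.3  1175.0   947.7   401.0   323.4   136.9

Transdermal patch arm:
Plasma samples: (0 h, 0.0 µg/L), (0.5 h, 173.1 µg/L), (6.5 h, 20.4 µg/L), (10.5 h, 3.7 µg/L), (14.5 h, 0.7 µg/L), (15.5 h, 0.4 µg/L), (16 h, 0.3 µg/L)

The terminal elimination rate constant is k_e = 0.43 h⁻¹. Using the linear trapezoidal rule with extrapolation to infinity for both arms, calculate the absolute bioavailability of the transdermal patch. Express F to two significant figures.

Trapezoidal AUC_0→5.25 (IV):
  [0→0.25]: (1308.3+1175.0)/2 × 0.25 = 310.4125
  [0.25→0.75]: (1175.0+947.7)/2 × 0.5 = 530.675
  [0.75→2.75]: (947.7+401.0)/2 × 2 = 1348.7
  [2.75→3.25]: (401.0+323.4)/2 × 0.5 = 181.1
  [3.25→5.25]: (323.4+136.9)/2 × 2 = 460.3
  Sum = 2831.1875 µg/L·h
IV tail: 136.9/0.43 = 318.372; AUC_iv,0→∞ = 2831.1875 + 318.372 = 3149.5595 µg/L·h
Trapezoidal AUC_0→16 (transdermal patch):
  [0→0.5]: (0.0+173.1)/2 × 0.5 = 43.275
  [0.5→6.5]: (173.1+20.4)/2 × 6 = 580.5
  [6.5→10.5]: (20.4+3.7)/2 × 4 = 48.2
  [10.5→14.5]: (3.7+0.7)/2 × 4 = 8.8
  [14.5→15.5]: (0.7+0.4)/2 × 1 = 0.55
  [15.5→16]: (0.4+0.3)/2 × 0.5 = 0.175
  Sum = 681.5 µg/L·h
transdermal patch tail: 0.3/0.43 = 0.698; AUC_ev,0→∞ = 681.5 + 0.698 = 682.198 µg/L·h
F = (AUC_ev/D_ev)/(AUC_iv/D_iv) = (682.198/100)/(3149.5595/25) = 6.82198/125.98238 = 0.0542

F = 0.054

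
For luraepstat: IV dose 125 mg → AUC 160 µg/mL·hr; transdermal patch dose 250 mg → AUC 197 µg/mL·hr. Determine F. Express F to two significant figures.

F = 0.62

F = (AUC_ev / D_ev) / (AUC_iv / D_iv)
  = (197/250) / (160/125)
  = 0.788 / 1.28 = 0.6156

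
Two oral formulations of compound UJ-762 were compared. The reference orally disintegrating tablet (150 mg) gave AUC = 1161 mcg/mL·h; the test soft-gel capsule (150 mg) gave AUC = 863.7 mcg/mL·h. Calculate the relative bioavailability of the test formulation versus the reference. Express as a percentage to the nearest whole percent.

F_rel = (AUC_test/D_test) / (AUC_ref/D_ref)
      = (863.7/150) / (1161/150)
      = 5.758 / 7.74 = 0.7439 = 74.39%

F_rel = 74%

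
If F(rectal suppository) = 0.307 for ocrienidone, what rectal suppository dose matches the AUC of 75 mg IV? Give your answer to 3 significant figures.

For equal systemic exposure: F × D_ev = D_iv
D_ev = D_iv / F = 75 / 0.307 = 244.3 mg

D_rectal = 244 mg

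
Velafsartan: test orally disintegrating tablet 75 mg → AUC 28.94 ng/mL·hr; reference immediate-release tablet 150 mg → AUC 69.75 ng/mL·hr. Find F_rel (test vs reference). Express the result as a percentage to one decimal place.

F_rel = 83.0%

F_rel = (AUC_test/D_test) / (AUC_ref/D_ref)
      = (28.94/75) / (69.75/150)
      = 0.385867 / 0.465 = 0.8298 = 82.98%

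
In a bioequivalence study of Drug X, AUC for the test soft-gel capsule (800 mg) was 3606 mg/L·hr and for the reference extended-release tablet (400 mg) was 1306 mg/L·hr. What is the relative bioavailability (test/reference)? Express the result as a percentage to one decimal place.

F_rel = 138.1%

F_rel = (AUC_test/D_test) / (AUC_ref/D_ref)
      = (3606/800) / (1306/400)
      = 4.5075 / 3.265 = 1.3806 = 138.06%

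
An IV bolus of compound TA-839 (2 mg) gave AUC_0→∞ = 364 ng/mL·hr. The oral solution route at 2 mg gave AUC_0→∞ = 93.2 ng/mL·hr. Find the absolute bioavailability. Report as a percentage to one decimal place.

F = 25.6%

F = (AUC_ev / D_ev) / (AUC_iv / D_iv)
  = (93.2/2) / (364/2)
  = 46.6 / 182 = 0.2560
  = 25.60%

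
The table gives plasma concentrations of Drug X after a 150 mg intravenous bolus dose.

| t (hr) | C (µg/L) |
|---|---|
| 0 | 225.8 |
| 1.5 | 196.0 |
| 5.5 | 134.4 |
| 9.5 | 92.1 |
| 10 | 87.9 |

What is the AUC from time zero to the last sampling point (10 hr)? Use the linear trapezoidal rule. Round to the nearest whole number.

AUC = 1475 µg/L·hr

Trapezoidal AUC_0→10:
  [0→1.5]: (225.8+196.0)/2 × 1.5 = 316.35
  [1.5→5.5]: (196.0+134.4)/2 × 4 = 660.8
  [5.5→9.5]: (134.4+92.1)/2 × 4 = 453.0
  [9.5→10]: (92.1+87.9)/2 × 0.5 = 45.0
  Sum = 1475.15 µg/L·hr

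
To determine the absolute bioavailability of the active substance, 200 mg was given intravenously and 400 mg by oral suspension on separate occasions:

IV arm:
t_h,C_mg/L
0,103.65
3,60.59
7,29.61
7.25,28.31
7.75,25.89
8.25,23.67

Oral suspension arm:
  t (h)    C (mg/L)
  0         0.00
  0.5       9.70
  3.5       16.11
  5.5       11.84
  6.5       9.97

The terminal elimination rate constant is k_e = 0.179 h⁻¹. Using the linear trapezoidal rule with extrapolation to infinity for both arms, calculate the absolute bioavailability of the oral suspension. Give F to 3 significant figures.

Trapezoidal AUC_0→8.25 (IV):
  [0→3]: (103.65+60.59)/2 × 3 = 246.36
  [3→7]: (60.59+29.61)/2 × 4 = 180.4
  [7→7.25]: (29.61+28.31)/2 × 0.25 = 7.24
  [7.25→7.75]: (28.31+25.89)/2 × 0.5 = 13.55
  [7.75→8.25]: (25.89+23.67)/2 × 0.5 = 12.39
  Sum = 459.94 mg/L·h
IV tail: 23.67/0.179 = 132.235; AUC_iv,0→∞ = 459.94 + 132.235 = 592.175 mg/L·h
Trapezoidal AUC_0→6.5 (oral suspension):
  [0→0.5]: (0.00+9.70)/2 × 0.5 = 2.425
  [0.5→3.5]: (9.70+16.11)/2 × 3 = 38.715
  [3.5→5.5]: (16.11+11.84)/2 × 2 = 27.95
  [5.5→6.5]: (11.84+9.97)/2 × 1 = 10.905
  Sum = 79.995 mg/L·h
oral suspension tail: 9.97/0.179 = 55.698; AUC_ev,0→∞ = 79.995 + 55.698 = 135.693 mg/L·h
F = (AUC_ev/D_ev)/(AUC_iv/D_iv) = (135.693/400)/(592.175/200) = 0.3392325/2.960875 = 0.1146

F = 0.115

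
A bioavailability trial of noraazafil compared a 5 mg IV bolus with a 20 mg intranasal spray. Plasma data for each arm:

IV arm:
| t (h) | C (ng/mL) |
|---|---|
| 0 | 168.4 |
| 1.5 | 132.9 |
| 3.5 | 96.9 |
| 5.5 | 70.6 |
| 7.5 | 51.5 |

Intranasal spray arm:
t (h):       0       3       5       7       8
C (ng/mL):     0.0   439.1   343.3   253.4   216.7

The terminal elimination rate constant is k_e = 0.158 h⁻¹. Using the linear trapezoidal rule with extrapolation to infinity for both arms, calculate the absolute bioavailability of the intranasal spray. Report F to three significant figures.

F = 0.850

Trapezoidal AUC_0→7.5 (IV):
  [0→1.5]: (168.4+132.9)/2 × 1.5 = 225.975
  [1.5→3.5]: (132.9+96.9)/2 × 2 = 229.8
  [3.5→5.5]: (96.9+70.6)/2 × 2 = 167.5
  [5.5→7.5]: (70.6+51.5)/2 × 2 = 122.1
  Sum = 745.375 ng/mL·h
IV tail: 51.5/0.158 = 325.949; AUC_iv,0→∞ = 745.375 + 325.949 = 1071.324 ng/mL·h
Trapezoidal AUC_0→8 (intranasal spray):
  [0→3]: (0.0+439.1)/2 × 3 = 658.65
  [3→5]: (439.1+343.3)/2 × 2 = 782.4
  [5→7]: (343.3+253.4)/2 × 2 = 596.7
  [7→8]: (253.4+216.7)/2 × 1 = 235.05
  Sum = 2272.8 ng/mL·h
intranasal spray tail: 216.7/0.158 = 1371.519; AUC_ev,0→∞ = 2272.8 + 1371.519 = 3644.319 ng/mL·h
F = (AUC_ev/D_ev)/(AUC_iv/D_iv) = (3644.319/20)/(1071.324/5) = 182.21595/214.2648 = 0.8504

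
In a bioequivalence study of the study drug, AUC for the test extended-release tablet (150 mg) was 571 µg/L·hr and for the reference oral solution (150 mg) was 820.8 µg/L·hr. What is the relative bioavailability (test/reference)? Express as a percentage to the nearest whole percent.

F_rel = 70%

F_rel = (AUC_test/D_test) / (AUC_ref/D_ref)
      = (571/150) / (820.8/150)
      = 3.80667 / 5.472 = 0.6957 = 69.57%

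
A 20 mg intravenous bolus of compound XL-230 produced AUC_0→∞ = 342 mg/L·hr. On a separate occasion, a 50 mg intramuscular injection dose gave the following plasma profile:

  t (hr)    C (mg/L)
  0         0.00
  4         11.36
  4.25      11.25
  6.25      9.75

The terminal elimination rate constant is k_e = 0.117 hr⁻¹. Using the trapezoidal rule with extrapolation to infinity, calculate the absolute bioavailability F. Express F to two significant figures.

Trapezoidal AUC_0→6.25 (intramuscular injection):
  [0→4]: (0.00+11.36)/2 × 4 = 22.72
  [4→4.25]: (11.36+11.25)/2 × 0.25 = 2.82625
  [4.25→6.25]: (11.25+9.75)/2 × 2 = 21.0
  Sum = 46.54625 mg/L·hr
Tail: C_last/k_e = 9.75/0.117 = 83.333
AUC_0→∞ (intramuscular injection) = 46.54625 + 83.333 = 129.87925 mg/L·hr
F = (AUC_ev/D_ev)/(AUC_iv/D_iv) = (129.87925/50)/(342/20) = 2.597585/17.1 = 0.1519

F = 0.15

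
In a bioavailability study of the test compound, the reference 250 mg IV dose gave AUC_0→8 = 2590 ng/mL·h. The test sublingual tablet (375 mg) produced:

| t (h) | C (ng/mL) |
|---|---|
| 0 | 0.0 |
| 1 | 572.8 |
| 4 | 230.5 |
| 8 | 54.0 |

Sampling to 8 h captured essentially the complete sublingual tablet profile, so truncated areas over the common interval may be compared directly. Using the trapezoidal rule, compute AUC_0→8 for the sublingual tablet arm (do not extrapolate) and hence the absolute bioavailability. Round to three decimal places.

F = 0.530

Trapezoidal AUC_0→8 (sublingual tablet):
  [0→1]: (0.0+572.8)/2 × 1 = 286.4
  [1→4]: (572.8+230.5)/2 × 3 = 1204.95
  [4→8]: (230.5+54.0)/2 × 4 = 569.0
  Sum = 2060.35 ng/mL·h
F = (AUC_ev/D_ev)/(AUC_iv/D_iv) = (2060.35/375)/(2590/250) = 5.49427/10.36 = 0.5303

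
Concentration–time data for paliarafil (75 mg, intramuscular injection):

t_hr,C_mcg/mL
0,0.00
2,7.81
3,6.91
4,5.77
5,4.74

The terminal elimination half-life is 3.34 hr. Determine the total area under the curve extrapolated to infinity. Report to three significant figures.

Trapezoidal AUC_0→5:
  [0→2]: (0.00+7.81)/2 × 2 = 7.81
  [2→3]: (7.81+6.91)/2 × 1 = 7.36
  [3→4]: (6.91+5.77)/2 × 1 = 6.34
  [4→5]: (5.77+4.74)/2 × 1 = 5.255
  Sum = 26.765 mcg/mL·hr
k_e = ln2 / t½ = 0.693147 / 3.34 = 0.2075 hr^-1
Extrapolated tail: C_last / k_e = 4.74 / 0.2075 = 22.843
AUC_0→∞ = 26.765 + 22.843 = 49.608 mcg/mL·hr

AUC = 49.6 mcg/mL·hr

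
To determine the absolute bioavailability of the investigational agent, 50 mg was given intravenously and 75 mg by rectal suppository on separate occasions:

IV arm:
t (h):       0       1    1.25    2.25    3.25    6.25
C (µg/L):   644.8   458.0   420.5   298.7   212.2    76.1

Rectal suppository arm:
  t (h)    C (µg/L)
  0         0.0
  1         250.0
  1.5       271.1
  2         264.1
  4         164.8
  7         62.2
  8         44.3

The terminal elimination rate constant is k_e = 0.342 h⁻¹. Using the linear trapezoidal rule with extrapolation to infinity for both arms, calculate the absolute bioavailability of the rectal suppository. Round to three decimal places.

F = 0.463

Trapezoidal AUC_0→6.25 (IV):
  [0→1]: (644.8+458.0)/2 × 1 = 551.4
  [1→1.25]: (458.0+420.5)/2 × 0.25 = 109.8125
  [1.25→2.25]: (420.5+298.7)/2 × 1 = 359.6
  [2.25→3.25]: (298.7+212.2)/2 × 1 = 255.45
  [3.25→6.25]: (212.2+76.1)/2 × 3 = 432.45
  Sum = 1708.7125 µg/L·h
IV tail: 76.1/0.342 = 222.515; AUC_iv,0→∞ = 1708.7125 + 222.515 = 1931.2275 µg/L·h
Trapezoidal AUC_0→8 (rectal suppository):
  [0→1]: (0.0+250.0)/2 × 1 = 125.0
  [1→1.5]: (250.0+271.1)/2 × 0.5 = 130.275
  [1.5→2]: (271.1+264.1)/2 × 0.5 = 133.8
  [2→4]: (264.1+164.8)/2 × 2 = 428.9
  [4→7]: (164.8+62.2)/2 × 3 = 340.5
  [7→8]: (62.2+44.3)/2 × 1 = 53.25
  Sum = 1211.725 µg/L·h
rectal suppository tail: 44.3/0.342 = 129.532; AUC_ev,0→∞ = 1211.725 + 129.532 = 1341.257 µg/L·h
F = (AUC_ev/D_ev)/(AUC_iv/D_iv) = (1341.257/75)/(1931.2275/50) = 17.8834/38.62455 = 0.4630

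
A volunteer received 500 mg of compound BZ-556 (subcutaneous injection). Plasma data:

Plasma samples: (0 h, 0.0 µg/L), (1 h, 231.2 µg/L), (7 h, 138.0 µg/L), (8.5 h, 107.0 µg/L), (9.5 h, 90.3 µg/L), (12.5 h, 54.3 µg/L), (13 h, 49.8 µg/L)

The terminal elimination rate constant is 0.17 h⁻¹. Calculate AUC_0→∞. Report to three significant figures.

AUC = 2040 µg/L·h

Trapezoidal AUC_0→13:
  [0→1]: (0.0+231.2)/2 × 1 = 115.6
  [1→7]: (231.2+138.0)/2 × 6 = 1107.6
  [7→8.5]: (138.0+107.0)/2 × 1.5 = 183.75
  [8.5→9.5]: (107.0+90.3)/2 × 1 = 98.65
  [9.5→12.5]: (90.3+54.3)/2 × 3 = 216.9
  [12.5→13]: (54.3+49.8)/2 × 0.5 = 26.025
  Sum = 1748.525 µg/L·h
Extrapolated tail: C_last / k_e = 49.8 / 0.17 = 292.941
AUC_0→∞ = 1748.525 + 292.941 = 2041.466 µg/L·h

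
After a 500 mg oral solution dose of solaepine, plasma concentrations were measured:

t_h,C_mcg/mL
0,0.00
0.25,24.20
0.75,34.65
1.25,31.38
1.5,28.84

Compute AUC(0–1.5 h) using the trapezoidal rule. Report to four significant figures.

Trapezoidal AUC_0→1.5:
  [0→0.25]: (0.00+24.20)/2 × 0.25 = 3.025
  [0.25→0.75]: (24.20+34.65)/2 × 0.5 = 14.7125
  [0.75→1.25]: (34.65+31.38)/2 × 0.5 = 16.5075
  [1.25→1.5]: (31.38+28.84)/2 × 0.25 = 7.5275
  Sum = 41.7725 mcg/mL·h

AUC = 41.77 mcg/mL·h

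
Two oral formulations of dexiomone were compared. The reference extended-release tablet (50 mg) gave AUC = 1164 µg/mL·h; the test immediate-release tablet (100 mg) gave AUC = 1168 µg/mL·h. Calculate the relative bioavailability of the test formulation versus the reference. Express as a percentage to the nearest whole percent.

F_rel = 50%

F_rel = (AUC_test/D_test) / (AUC_ref/D_ref)
      = (1168/100) / (1164/50)
      = 11.68 / 23.28 = 0.5017 = 50.17%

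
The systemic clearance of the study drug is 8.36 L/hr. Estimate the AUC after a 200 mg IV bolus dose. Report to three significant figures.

AUC = 23.9 mg/L·hr

AUC_0→∞ = Dose_iv / CL
        = 200 / 8.36 = 23.9234 mg/L·hr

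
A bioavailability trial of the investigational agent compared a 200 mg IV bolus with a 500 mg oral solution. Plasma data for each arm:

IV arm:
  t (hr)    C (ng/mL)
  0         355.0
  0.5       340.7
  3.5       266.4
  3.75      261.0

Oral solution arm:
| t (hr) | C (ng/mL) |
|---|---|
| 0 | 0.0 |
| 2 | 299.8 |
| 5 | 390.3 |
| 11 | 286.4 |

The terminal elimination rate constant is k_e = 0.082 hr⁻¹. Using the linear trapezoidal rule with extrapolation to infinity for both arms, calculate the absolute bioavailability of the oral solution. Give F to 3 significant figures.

F = 0.633

Trapezoidal AUC_0→3.75 (IV):
  [0→0.5]: (355.0+340.7)/2 × 0.5 = 173.925
  [0.5→3.5]: (340.7+266.4)/2 × 3 = 910.65
  [3.5→3.75]: (266.4+261.0)/2 × 0.25 = 65.925
  Sum = 1150.5 ng/mL·hr
IV tail: 261.0/0.082 = 3182.927; AUC_iv,0→∞ = 1150.5 + 3182.927 = 4333.427 ng/mL·hr
Trapezoidal AUC_0→11 (oral solution):
  [0→2]: (0.0+299.8)/2 × 2 = 299.8
  [2→5]: (299.8+390.3)/2 × 3 = 1035.15
  [5→11]: (390.3+286.4)/2 × 6 = 2030.1
  Sum = 3365.05 ng/mL·hr
oral solution tail: 286.4/0.082 = 3492.683; AUC_ev,0→∞ = 3365.05 + 3492.683 = 6857.733 ng/mL·hr
F = (AUC_ev/D_ev)/(AUC_iv/D_iv) = (6857.733/500)/(4333.427/200) = 13.715466/21.667135 = 0.6330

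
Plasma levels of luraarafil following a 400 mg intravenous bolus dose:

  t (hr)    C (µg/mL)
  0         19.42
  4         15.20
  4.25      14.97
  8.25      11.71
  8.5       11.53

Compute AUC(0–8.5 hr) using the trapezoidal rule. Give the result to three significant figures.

Trapezoidal AUC_0→8.5:
  [0→4]: (19.42+15.20)/2 × 4 = 69.24
  [4→4.25]: (15.20+14.97)/2 × 0.25 = 3.77125
  [4.25→8.25]: (14.97+11.71)/2 × 4 = 53.36
  [8.25→8.5]: (11.71+11.53)/2 × 0.25 = 2.905
  Sum = 129.27625 µg/mL·hr

AUC = 129 µg/mL·hr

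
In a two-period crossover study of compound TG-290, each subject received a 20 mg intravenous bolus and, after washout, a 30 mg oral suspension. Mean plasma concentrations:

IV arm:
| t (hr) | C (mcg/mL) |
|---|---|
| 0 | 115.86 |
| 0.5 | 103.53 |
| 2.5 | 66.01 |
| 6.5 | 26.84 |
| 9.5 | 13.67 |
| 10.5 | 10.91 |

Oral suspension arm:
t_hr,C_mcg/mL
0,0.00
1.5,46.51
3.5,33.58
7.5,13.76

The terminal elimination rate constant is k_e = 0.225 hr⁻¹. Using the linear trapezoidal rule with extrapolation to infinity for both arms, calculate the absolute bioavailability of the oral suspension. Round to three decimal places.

F = 0.340

Trapezoidal AUC_0→10.5 (IV):
  [0→0.5]: (115.86+103.53)/2 × 0.5 = 54.8475
  [0.5→2.5]: (103.53+66.01)/2 × 2 = 169.54
  [2.5→6.5]: (66.01+26.84)/2 × 4 = 185.7
  [6.5→9.5]: (26.84+13.67)/2 × 3 = 60.765
  [9.5→10.5]: (13.67+10.91)/2 × 1 = 12.29
  Sum = 483.1425 mcg/mL·hr
IV tail: 10.91/0.225 = 48.489; AUC_iv,0→∞ = 483.1425 + 48.489 = 531.6315 mcg/mL·hr
Trapezoidal AUC_0→7.5 (oral suspension):
  [0→1.5]: (0.00+46.51)/2 × 1.5 = 34.8825
  [1.5→3.5]: (46.51+33.58)/2 × 2 = 80.09
  [3.5→7.5]: (33.58+13.76)/2 × 4 = 94.68
  Sum = 209.6525 mcg/mL·hr
oral suspension tail: 13.76/0.225 = 61.156; AUC_ev,0→∞ = 209.6525 + 61.156 = 270.8085 mcg/mL·hr
F = (AUC_ev/D_ev)/(AUC_iv/D_iv) = (270.8085/30)/(531.6315/20) = 9.02695/26.581575 = 0.3396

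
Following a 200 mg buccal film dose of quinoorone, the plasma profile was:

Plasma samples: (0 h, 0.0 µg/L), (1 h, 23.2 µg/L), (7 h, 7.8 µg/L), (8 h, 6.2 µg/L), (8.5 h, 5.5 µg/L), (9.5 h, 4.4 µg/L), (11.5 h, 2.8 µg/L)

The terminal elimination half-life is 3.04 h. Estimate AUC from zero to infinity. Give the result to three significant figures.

AUC = 139 µg/L·h

Trapezoidal AUC_0→11.5:
  [0→1]: (0.0+23.2)/2 × 1 = 11.6
  [1→7]: (23.2+7.8)/2 × 6 = 93.0
  [7→8]: (7.8+6.2)/2 × 1 = 7.0
  [8→8.5]: (6.2+5.5)/2 × 0.5 = 2.925
  [8.5→9.5]: (5.5+4.4)/2 × 1 = 4.95
  [9.5→11.5]: (4.4+2.8)/2 × 2 = 7.2
  Sum = 126.675 µg/L·h
k_e = ln2 / t½ = 0.693147 / 3.04 = 0.2280 h^-1
Extrapolated tail: C_last / k_e = 2.8 / 0.228 = 12.281
AUC_0→∞ = 126.675 + 12.281 = 138.956 µg/L·h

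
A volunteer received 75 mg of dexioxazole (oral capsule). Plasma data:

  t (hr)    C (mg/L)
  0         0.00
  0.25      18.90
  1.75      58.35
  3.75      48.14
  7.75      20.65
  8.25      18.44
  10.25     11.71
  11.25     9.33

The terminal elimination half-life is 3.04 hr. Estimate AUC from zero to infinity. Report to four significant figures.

AUC = 395.7 mg/L·hr

Trapezoidal AUC_0→11.25:
  [0→0.25]: (0.00+18.90)/2 × 0.25 = 2.3625
  [0.25→1.75]: (18.90+58.35)/2 × 1.5 = 57.9375
  [1.75→3.75]: (58.35+48.14)/2 × 2 = 106.49
  [3.75→7.75]: (48.14+20.65)/2 × 4 = 137.58
  [7.75→8.25]: (20.65+18.44)/2 × 0.5 = 9.7725
  [8.25→10.25]: (18.44+11.71)/2 × 2 = 30.15
  [10.25→11.25]: (11.71+9.33)/2 × 1 = 10.52
  Sum = 354.8125 mg/L·hr
k_e = ln2 / t½ = 0.693147 / 3.04 = 0.2280 hr^-1
Extrapolated tail: C_last / k_e = 9.33 / 0.228 = 40.921
AUC_0→∞ = 354.8125 + 40.921 = 395.7335 mg/L·hr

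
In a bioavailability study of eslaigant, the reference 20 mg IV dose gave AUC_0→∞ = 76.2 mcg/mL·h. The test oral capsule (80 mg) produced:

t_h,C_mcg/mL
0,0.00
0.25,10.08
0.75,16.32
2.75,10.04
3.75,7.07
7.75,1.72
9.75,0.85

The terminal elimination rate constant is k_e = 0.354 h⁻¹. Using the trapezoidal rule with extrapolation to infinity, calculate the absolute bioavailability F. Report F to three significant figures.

F = 0.214

Trapezoidal AUC_0→9.75 (oral capsule):
  [0→0.25]: (0.00+10.08)/2 × 0.25 = 1.26
  [0.25→0.75]: (10.08+16.32)/2 × 0.5 = 6.6
  [0.75→2.75]: (16.32+10.04)/2 × 2 = 26.36
  [2.75→3.75]: (10.04+7.07)/2 × 1 = 8.555
  [3.75→7.75]: (7.07+1.72)/2 × 4 = 17.58
  [7.75→9.75]: (1.72+0.85)/2 × 2 = 2.57
  Sum = 62.925 mcg/mL·h
Tail: C_last/k_e = 0.85/0.354 = 2.401
AUC_0→∞ (oral capsule) = 62.925 + 2.401 = 65.326 mcg/mL·h
F = (AUC_ev/D_ev)/(AUC_iv/D_iv) = (65.326/80)/(76.2/20) = 0.816575/3.81 = 0.2143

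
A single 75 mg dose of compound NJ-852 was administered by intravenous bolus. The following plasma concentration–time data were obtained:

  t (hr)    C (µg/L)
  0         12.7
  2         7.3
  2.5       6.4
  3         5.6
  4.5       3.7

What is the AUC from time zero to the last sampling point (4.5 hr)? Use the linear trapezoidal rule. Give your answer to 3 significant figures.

AUC = 33.4 µg/L·hr

Trapezoidal AUC_0→4.5:
  [0→2]: (12.7+7.3)/2 × 2 = 20.0
  [2→2.5]: (7.3+6.4)/2 × 0.5 = 3.425
  [2.5→3]: (6.4+5.6)/2 × 0.5 = 3.0
  [3→4.5]: (5.6+3.7)/2 × 1.5 = 6.975
  Sum = 33.4 µg/L·hr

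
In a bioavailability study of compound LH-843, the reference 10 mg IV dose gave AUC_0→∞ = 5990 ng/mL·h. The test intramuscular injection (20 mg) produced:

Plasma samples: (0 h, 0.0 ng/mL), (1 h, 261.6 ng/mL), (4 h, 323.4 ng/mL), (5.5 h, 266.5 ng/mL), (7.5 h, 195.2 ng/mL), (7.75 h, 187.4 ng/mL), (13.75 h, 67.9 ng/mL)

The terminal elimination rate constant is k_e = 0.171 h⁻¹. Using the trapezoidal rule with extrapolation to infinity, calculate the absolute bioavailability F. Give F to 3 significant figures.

Trapezoidal AUC_0→13.75 (intramuscular injection):
  [0→1]: (0.0+261.6)/2 × 1 = 130.8
  [1→4]: (261.6+323.4)/2 × 3 = 877.5
  [4→5.5]: (323.4+266.5)/2 × 1.5 = 442.425
  [5.5→7.5]: (266.5+195.2)/2 × 2 = 461.7
  [7.5→7.75]: (195.2+187.4)/2 × 0.25 = 47.825
  [7.75→13.75]: (187.4+67.9)/2 × 6 = 765.9
  Sum = 2726.15 ng/mL·h
Tail: C_last/k_e = 67.9/0.171 = 397.076
AUC_0→∞ (intramuscular injection) = 2726.15 + 397.076 = 3123.226 ng/mL·h
F = (AUC_ev/D_ev)/(AUC_iv/D_iv) = (3123.226/20)/(5990/10) = 156.1613/599 = 0.2607

F = 0.261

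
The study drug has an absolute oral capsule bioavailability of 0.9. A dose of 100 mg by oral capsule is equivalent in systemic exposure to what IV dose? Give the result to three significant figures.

D_iv = 90.0 mg

Systemic exposure from an extravascular dose = F × D_ev, so the equivalent IV dose is F × D_ev.
D_iv = F × D_ev = 0.9 × 100 = 90 mg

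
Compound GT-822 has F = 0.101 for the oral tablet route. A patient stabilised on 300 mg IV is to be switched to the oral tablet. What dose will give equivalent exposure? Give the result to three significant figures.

D_oral = 2970 mg

For equal systemic exposure: F × D_ev = D_iv
D_ev = D_iv / F = 300 / 0.101 = 2970.3 mg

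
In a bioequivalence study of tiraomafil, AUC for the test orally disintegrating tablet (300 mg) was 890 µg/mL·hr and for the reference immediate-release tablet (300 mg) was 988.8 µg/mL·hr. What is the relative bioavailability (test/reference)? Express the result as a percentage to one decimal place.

F_rel = 90.0%

F_rel = (AUC_test/D_test) / (AUC_ref/D_ref)
      = (890/300) / (988.8/300)
      = 2.96667 / 3.296 = 0.9001 = 90.01%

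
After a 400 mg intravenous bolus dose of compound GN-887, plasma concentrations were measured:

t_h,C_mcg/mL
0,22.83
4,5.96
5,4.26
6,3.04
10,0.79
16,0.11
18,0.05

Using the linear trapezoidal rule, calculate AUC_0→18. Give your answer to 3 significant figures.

AUC = 76.9 mcg/mL·h

Trapezoidal AUC_0→18:
  [0→4]: (22.83+5.96)/2 × 4 = 57.58
  [4→5]: (5.96+4.26)/2 × 1 = 5.11
  [5→6]: (4.26+3.04)/2 × 1 = 3.65
  [6→10]: (3.04+0.79)/2 × 4 = 7.66
  [10→16]: (0.79+0.11)/2 × 6 = 2.7
  [16→18]: (0.11+0.05)/2 × 2 = 0.16
  Sum = 76.86 mcg/mL·h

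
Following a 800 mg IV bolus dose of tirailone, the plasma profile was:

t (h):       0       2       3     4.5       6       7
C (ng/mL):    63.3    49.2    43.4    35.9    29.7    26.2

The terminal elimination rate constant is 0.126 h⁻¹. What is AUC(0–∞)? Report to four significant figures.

AUC = 503.4 ng/mL·h

Trapezoidal AUC_0→7:
  [0→2]: (63.3+49.2)/2 × 2 = 112.5
  [2→3]: (49.2+43.4)/2 × 1 = 46.3
  [3→4.5]: (43.4+35.9)/2 × 1.5 = 59.475
  [4.5→6]: (35.9+29.7)/2 × 1.5 = 49.2
  [6→7]: (29.7+26.2)/2 × 1 = 27.95
  Sum = 295.425 ng/mL·h
Extrapolated tail: C_last / k_e = 26.2 / 0.126 = 207.937
AUC_0→∞ = 295.425 + 207.937 = 503.362 ng/mL·h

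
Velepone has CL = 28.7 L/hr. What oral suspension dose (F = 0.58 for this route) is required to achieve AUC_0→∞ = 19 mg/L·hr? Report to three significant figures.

Dose = CL × AUC_0→∞ / F
     = 28.7 × 19 / 0.58 = 940.172 mg

Dose = 940 mg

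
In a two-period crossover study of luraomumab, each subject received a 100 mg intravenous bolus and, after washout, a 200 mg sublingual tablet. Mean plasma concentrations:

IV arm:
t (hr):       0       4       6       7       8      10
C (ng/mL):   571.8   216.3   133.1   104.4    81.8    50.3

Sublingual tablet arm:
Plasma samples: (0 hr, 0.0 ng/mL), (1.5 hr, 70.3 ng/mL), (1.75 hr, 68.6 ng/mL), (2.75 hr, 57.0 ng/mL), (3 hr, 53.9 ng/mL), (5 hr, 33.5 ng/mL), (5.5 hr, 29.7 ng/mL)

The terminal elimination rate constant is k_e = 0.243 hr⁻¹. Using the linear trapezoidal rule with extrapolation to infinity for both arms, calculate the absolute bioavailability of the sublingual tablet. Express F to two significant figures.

F = 0.075

Trapezoidal AUC_0→10 (IV):
  [0→4]: (571.8+216.3)/2 × 4 = 1576.2
  [4→6]: (216.3+133.1)/2 × 2 = 349.4
  [6→7]: (133.1+104.4)/2 × 1 = 118.75
  [7→8]: (104.4+81.8)/2 × 1 = 93.1
  [8→10]: (81.8+50.3)/2 × 2 = 132.1
  Sum = 2269.55 ng/mL·hr
IV tail: 50.3/0.243 = 206.996; AUC_iv,0→∞ = 2269.55 + 206.996 = 2476.546 ng/mL·hr
Trapezoidal AUC_0→5.5 (sublingual tablet):
  [0→1.5]: (0.0+70.3)/2 × 1.5 = 52.725
  [1.5→1.75]: (70.3+68.6)/2 × 0.25 = 17.3625
  [1.75→2.75]: (68.6+57.0)/2 × 1 = 62.8
  [2.75→3]: (57.0+53.9)/2 × 0.25 = 13.8625
  [3→5]: (53.9+33.5)/2 × 2 = 87.4
  [5→5.5]: (33.5+29.7)/2 × 0.5 = 15.8
  Sum = 249.95 ng/mL·hr
sublingual tablet tail: 29.7/0.243 = 122.222; AUC_ev,0→∞ = 249.95 + 122.222 = 372.172 ng/mL·hr
F = (AUC_ev/D_ev)/(AUC_iv/D_iv) = (372.172/200)/(2476.546/100) = 1.86086/24.76546 = 0.0751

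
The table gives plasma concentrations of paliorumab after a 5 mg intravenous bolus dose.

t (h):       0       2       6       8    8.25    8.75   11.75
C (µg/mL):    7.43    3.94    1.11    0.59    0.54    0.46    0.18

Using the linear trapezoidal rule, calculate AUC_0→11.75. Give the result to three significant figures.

Trapezoidal AUC_0→11.75:
  [0→2]: (7.43+3.94)/2 × 2 = 11.37
  [2→6]: (3.94+1.11)/2 × 4 = 10.1
  [6→8]: (1.11+0.59)/2 × 2 = 1.7
  [8→8.25]: (0.59+0.54)/2 × 0.25 = 0.14125
  [8.25→8.75]: (0.54+0.46)/2 × 0.5 = 0.25
  [8.75→11.75]: (0.46+0.18)/2 × 3 = 0.96
  Sum = 24.52125 µg/mL·h

AUC = 24.5 µg/mL·h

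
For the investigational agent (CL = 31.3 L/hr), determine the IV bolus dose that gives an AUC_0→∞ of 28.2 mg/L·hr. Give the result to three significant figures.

Dose_iv = CL × AUC_0→∞
     = 31.3 × 28.2 = 882.66 mg

Dose = 883 mg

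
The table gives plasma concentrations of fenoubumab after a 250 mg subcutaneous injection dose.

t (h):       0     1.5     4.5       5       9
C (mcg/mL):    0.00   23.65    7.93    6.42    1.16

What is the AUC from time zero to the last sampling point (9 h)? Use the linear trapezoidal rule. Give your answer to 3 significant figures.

Trapezoidal AUC_0→9:
  [0→1.5]: (0.00+23.65)/2 × 1.5 = 17.7375
  [1.5→4.5]: (23.65+7.93)/2 × 3 = 47.37
  [4.5→5]: (7.93+6.42)/2 × 0.5 = 3.5875
  [5→9]: (6.42+1.16)/2 × 4 = 15.16
  Sum = 83.855 mcg/mL·h

AUC = 83.9 mcg/mL·h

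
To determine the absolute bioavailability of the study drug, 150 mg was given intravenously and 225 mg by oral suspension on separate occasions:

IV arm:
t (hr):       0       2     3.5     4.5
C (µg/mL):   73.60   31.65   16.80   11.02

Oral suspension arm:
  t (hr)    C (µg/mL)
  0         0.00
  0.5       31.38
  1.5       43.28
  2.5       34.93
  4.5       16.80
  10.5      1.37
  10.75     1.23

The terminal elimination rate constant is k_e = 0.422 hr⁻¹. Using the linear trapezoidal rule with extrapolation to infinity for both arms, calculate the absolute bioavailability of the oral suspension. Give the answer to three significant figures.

F = 0.711

Trapezoidal AUC_0→4.5 (IV):
  [0→2]: (73.60+31.65)/2 × 2 = 105.25
  [2→3.5]: (31.65+16.80)/2 × 1.5 = 36.3375
  [3.5→4.5]: (16.80+11.02)/2 × 1 = 13.91
  Sum = 155.4975 µg/mL·hr
IV tail: 11.02/0.422 = 26.114; AUC_iv,0→∞ = 155.4975 + 26.114 = 181.6115 µg/mL·hr
Trapezoidal AUC_0→10.75 (oral suspension):
  [0→0.5]: (0.00+31.38)/2 × 0.5 = 7.845
  [0.5→1.5]: (31.38+43.28)/2 × 1 = 37.33
  [1.5→2.5]: (43.28+34.93)/2 × 1 = 39.105
  [2.5→4.5]: (34.93+16.80)/2 × 2 = 51.73
  [4.5→10.5]: (16.80+1.37)/2 × 6 = 54.51
  [10.5→10.75]: (1.37+1.23)/2 × 0.25 = 0.325
  Sum = 190.845 µg/mL·hr
oral suspension tail: 1.23/0.422 = 2.915; AUC_ev,0→∞ = 190.845 + 2.915 = 193.76 µg/mL·hr
F = (AUC_ev/D_ev)/(AUC_iv/D_iv) = (193.76/225)/(181.6115/150) = 0.861156/1.21074 = 0.7113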